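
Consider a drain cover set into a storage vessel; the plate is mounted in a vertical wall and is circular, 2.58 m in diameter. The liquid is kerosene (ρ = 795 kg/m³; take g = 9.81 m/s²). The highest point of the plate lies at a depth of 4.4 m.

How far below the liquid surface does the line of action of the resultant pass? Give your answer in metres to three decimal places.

γ = ρg = 795 × 9.81 / 1000 = 7.79895 kN/m³.
The centroid is at the centre, 1.29 m below the top of the plate, so the centroid depth is h_c = 4.4 + 1.29 = 5.69 m.
A = π(1.29)² = 5.22792 m².
Resultant F = γ·h_c·A = 7.79895 × 5.69 × 5.22792 = 231.994 kN.
I_c = πr⁴/4 = π × 1.29⁴/4 = 2.17495 m⁴.
Centre of pressure: y_p = y_c + I_c/(y_c·A) = 5.69 + 2.17495/(5.69 × 5.22792) = 5.69 + 0.0731153 = 5.76312 m along the plane.

h_p = 5.763 m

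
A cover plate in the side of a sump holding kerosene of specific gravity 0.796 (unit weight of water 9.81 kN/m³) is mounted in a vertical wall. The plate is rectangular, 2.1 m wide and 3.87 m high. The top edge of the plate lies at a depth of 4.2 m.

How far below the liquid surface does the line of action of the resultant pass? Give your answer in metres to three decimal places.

h_p = 6.338 m

γ = 0.796 × 9.81 = 7.80876 kN/m³.
The centroid lies 3.87/2 = 1.935 m below the top edge, so the centroid depth is h_c = 4.2 + 1.935 = 6.135 m.
A = 2.1 × 3.87 = 8.127 m².
Resultant F = γ·h_c·A = 7.80876 × 6.135 × 8.127 = 389.338 kN.
I_c = b·h³/12 = 2.1 × 3.87³/12 = 10.1431 m⁴.
Centre of pressure: y_p = y_c + I_c/(y_c·A) = 6.135 + 10.1431/(6.135 × 8.127) = 6.135 + 0.203435 = 6.33843 m along the plane.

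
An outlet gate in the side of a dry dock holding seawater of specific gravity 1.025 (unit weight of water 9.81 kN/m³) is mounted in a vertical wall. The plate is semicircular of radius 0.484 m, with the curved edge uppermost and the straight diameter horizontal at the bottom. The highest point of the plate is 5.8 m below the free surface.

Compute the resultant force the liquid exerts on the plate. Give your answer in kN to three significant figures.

F ≈ 22.5 kN

γ = 1.025 × 9.81 = 10.05525 kN/m³.
The centroid lies 4r/(3π) = 0.205416 m above the diameter, so r − 4r/(3π) = 0.484 − 0.205416 = 0.278584 m below the topmost point, so the centroid depth is h_c = 5.8 + 0.278584 = 6.07858 m.
A = πr²/2 = π × 0.484²/2 = 0.367968 m².
Resultant F = γ·h_c·A = 10.05525 × 6.07858 × 0.367968 = 22.4908 kN.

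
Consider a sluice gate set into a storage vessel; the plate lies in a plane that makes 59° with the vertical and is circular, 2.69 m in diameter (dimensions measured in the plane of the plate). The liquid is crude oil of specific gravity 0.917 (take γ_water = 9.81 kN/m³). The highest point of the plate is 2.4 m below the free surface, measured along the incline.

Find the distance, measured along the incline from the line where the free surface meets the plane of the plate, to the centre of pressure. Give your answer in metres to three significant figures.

y_p = 3.87 m

γ = 0.917 × 9.81 = 8.99577 kN/m³.
The plate makes 59° with the vertical, i.e. θ = 90° − 59° = 31° to the horizontal. Measuring y along the incline from the free-surface line, vertical depth h = y·sinθ with sinθ = 0.515038.
The centroid is at the centre, 1.345 m below the top of the plate, so y_c = 2.4 + 1.345 = 3.745 m and h_c = 3.745 × 0.515038 = 1.92882 m.
A = π(1.345)² = 5.68322 m².
Resultant F = γ·h_c·A = 8.99577 × 1.92882 × 5.68322 = 98.6108 kN.
I_c = πr⁴/4 = π × 1.345⁴/4 = 2.57027 m⁴.
Centre of pressure: y_p = y_c + I_c/(y_c·A) = 3.745 + 2.57027/(3.745 × 5.68322) = 3.745 + 0.120763 = 3.86576 m along the plane.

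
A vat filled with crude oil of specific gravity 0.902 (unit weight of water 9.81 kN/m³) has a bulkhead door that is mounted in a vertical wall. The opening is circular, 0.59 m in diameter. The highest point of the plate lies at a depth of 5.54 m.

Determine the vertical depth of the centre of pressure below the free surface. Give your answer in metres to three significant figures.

h_p = 5.84 m

γ = 0.902 × 9.81 = 8.84862 kN/m³.
The centroid is at the centre, 0.295 m below the top of the plate, so the centroid depth is h_c = 5.54 + 0.295 = 5.835 m.
A = π(0.295)² = 0.273397 m².
Resultant F = γ·h_c·A = 8.84862 × 5.835 × 0.273397 = 14.116 kN.
I_c = πr⁴/4 = π × 0.295⁴/4 = 0.0059481 m⁴.
Centre of pressure: y_p = y_c + I_c/(y_c·A) = 5.835 + 0.0059481/(5.835 × 0.273397) = 5.835 + 0.00372858 = 5.83873 m along the plane.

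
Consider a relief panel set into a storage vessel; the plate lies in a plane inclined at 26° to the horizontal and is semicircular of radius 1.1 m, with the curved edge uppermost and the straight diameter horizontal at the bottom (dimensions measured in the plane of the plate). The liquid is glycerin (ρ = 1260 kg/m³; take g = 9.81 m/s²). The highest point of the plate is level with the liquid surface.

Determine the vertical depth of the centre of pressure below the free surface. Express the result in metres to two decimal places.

γ = ρg = 1260 × 9.81 / 1000 = 12.3606 kN/m³.
Let θ = 26° be the plate's angle to the horizontal; measure y along the incline from where the plane meets the free surface. Vertical depth h = y·sinθ with sinθ = 0.438371.
The centroid lies 4r/(3π) = 0.466854 m above the diameter, so r − 4r/(3π) = 1.1 − 0.466854 = 0.633146 m below the topmost point, so y_c = 0.633146 m and h_c = 0.633146 × 0.438371 = 0.277553 m.
A = πr²/2 = π × 1.1²/2 = 1.90066 m².
Resultant F = γ·h_c·A = 12.3606 × 0.277553 × 1.90066 = 6.52064 kN.
I_c = (π/8 − 8/(9π))·r⁴ = 0.109757 × 1.1⁴ = 0.160695 m⁴.
Centre of pressure: y_p = y_c + I_c/(y_c·A) = 0.633146 + 0.160695/(0.633146 × 1.90066) = 0.633146 + 0.133535 = 0.766681 m along the plane.
Vertically, h_p = y_p·sinθ = 0.766681 × 0.438371 = 0.336091 m.

h_p = 0.34 m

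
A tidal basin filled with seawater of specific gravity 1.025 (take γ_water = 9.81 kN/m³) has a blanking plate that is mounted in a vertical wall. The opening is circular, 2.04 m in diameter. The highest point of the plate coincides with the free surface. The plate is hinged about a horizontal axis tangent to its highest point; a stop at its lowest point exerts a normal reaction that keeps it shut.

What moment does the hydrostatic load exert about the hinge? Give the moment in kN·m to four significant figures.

M ≈ 42.74 kN·m

γ = 1.025 × 9.81 = 10.05525 kN/m³.
The centroid is at the centre, 1.02 m below the top of the plate, so the centroid depth is h_c = 1.02 m.
A = π(1.02)² = 3.26851 m².
Resultant F = γ·h_c·A = 10.05525 × 1.02 × 3.26851 = 33.523 kN.
I_c = πr⁴/4 = π × 1.02⁴/4 = 0.85014 m⁴.
Centre of pressure: y_p = y_c + I_c/(y_c·A) = 1.02 + 0.85014/(1.02 × 3.26851) = 1.02 + 0.255 = 1.275 m along the plane.
The resultant acts 1.02 + 0.255 = 1.275 m (along the plate) below the hinge at the top edge, so the moment about the hinge is M = F × 1.275 = 33.523 × 1.275 = 42.7418 kN·m.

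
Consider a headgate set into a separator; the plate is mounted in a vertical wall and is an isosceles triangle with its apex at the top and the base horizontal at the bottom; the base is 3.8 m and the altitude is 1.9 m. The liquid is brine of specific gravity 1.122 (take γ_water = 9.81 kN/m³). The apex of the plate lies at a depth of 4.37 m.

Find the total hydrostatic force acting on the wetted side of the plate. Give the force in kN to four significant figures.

F ≈ 224.0 kN

γ = 1.122 × 9.81 = 11.00682 kN/m³.
With the apex up, the centroid sits 2h/3 = 2 × 1.9/3 = 1.26667 m below the apex, so the centroid depth is h_c = 4.37 + 1.26667 = 5.63667 m.
A = ½ × 3.8 × 1.9 = 3.61 m².
Resultant F = γ·h_c·A = 11.00682 × 5.63667 × 3.61 = 223.971 kN.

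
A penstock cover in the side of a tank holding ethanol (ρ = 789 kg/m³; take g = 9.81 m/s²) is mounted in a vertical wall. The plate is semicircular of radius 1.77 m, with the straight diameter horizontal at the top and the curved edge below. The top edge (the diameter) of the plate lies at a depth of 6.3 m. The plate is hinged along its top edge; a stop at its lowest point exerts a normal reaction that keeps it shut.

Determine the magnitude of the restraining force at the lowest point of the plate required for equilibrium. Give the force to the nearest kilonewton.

P ≈ 119 kN

γ = ρg = 789 × 9.81 / 1000 = 7.74009 kN/m³.
The centroid of a semicircle lies 4r/(3π) = 0.751211 m from the diameter, here below the top edge, so the centroid depth is h_c = 6.3 + 0.751211 = 7.05121 m.
A = πr²/2 = π × 1.77²/2 = 4.92115 m².
Resultant F = γ·h_c·A = 7.74009 × 7.05121 × 4.92115 = 268.582 kN.
I_c = (π/8 − 8/(9π))·r⁴ = 0.109757 × 1.77⁴ = 1.07727 m⁴.
Centre of pressure: y_p = y_c + I_c/(y_c·A) = 7.05121 + 1.07727/(7.05121 × 4.92115) = 7.05121 + 0.0310452 = 7.08226 m along the plane.
The resultant acts 0.751211 + 0.0310452 = 0.782256 m (along the plate) below the hinge at the top edge, so the moment about the hinge is M = F × 0.782256 = 268.582 × 0.782256 = 210.1 kN·m.
A normal force at the bottom, 1.77 m from the hinge, must supply this moment: P = 210.1/1.77 = 118.701 kN.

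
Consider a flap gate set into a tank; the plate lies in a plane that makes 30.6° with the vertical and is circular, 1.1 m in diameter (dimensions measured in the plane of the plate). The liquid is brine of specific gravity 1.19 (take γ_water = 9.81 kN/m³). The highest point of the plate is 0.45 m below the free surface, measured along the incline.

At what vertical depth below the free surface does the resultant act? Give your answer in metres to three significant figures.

γ = 1.19 × 9.81 = 11.6739 kN/m³.
The plate makes 30.6° with the vertical, i.e. θ = 90° − 30.6° = 59.4° to the horizontal. Measuring y along the incline from the free-surface line, vertical depth h = y·sinθ with sinθ = 0.860742.
The centroid is at the centre, 0.55 m below the top of the plate, so y_c = 0.45 + 0.55 = 1 m and h_c = 1 × 0.860742 = 0.860742 m.
A = π(0.55)² = 0.950332 m².
Resultant F = γ·h_c·A = 11.6739 × 0.860742 × 0.950332 = 9.54914 kN.
I_c = πr⁴/4 = π × 0.55⁴/4 = 0.0718688 m⁴.
Centre of pressure: y_p = y_c + I_c/(y_c·A) = 1 + 0.0718688/(1 × 0.950332) = 1 + 0.0756249 = 1.07562 m along the plane.
Vertically, h_p = y_p·sinθ = 1.07562 × 0.860742 = 0.925831 m.

h_p = 0.926 m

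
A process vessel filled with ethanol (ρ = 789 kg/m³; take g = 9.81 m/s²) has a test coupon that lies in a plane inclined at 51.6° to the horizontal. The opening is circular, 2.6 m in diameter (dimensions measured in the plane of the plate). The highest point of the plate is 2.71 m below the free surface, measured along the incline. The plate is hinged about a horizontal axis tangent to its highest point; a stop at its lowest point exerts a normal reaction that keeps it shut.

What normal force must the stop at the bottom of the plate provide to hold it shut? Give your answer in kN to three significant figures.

P ≈ 69.8 kN

γ = ρg = 789 × 9.81 / 1000 = 7.74009 kN/m³.
Let θ = 51.6° be the plate's angle to the horizontal; measure y along the incline from where the plane meets the free surface. Vertical depth h = y·sinθ with sinθ = 0.783693.
The centroid is at the centre, 1.3 m below the top of the plate, so y_c = 2.71 + 1.3 = 4.01 m and h_c = 4.01 × 0.783693 = 3.14261 m.
A = π(1.3)² = 5.30929 m².
Resultant F = γ·h_c·A = 7.74009 × 3.14261 × 5.30929 = 129.144 kN.
I_c = πr⁴/4 = π × 1.3⁴/4 = 2.24318 m⁴.
Centre of pressure: y_p = y_c + I_c/(y_c·A) = 4.01 + 2.24318/(4.01 × 5.30929) = 4.01 + 0.105362 = 4.11536 m along the plane.
The resultant acts 1.3 + 0.105362 = 1.40536 m (along the plate) below the hinge at the top edge, so the moment about the hinge is M = F × 1.40536 = 129.144 × 1.40536 = 181.494 kN·m.
A normal force at the bottom, 2.6 m from the hinge, must supply this moment: P = 181.494/2.6 = 69.8054 kN.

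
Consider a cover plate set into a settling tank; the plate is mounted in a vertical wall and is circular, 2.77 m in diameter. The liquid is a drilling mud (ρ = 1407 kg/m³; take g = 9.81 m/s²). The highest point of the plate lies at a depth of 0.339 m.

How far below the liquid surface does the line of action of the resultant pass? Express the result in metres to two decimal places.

h_p = 2.00 m

γ = ρg = 1407 × 9.81 / 1000 = 13.80267 kN/m³.
The centroid is at the centre, 1.385 m below the top of the plate, so the centroid depth is h_c = 0.339 + 1.385 = 1.724 m.
A = π(1.385)² = 6.02628 m².
Resultant F = γ·h_c·A = 13.80267 × 1.724 × 6.02628 = 143.4 kN.
I_c = πr⁴/4 = π × 1.385⁴/4 = 2.88994 m⁴.
Centre of pressure: y_p = y_c + I_c/(y_c·A) = 1.724 + 2.88994/(1.724 × 6.02628) = 1.724 + 0.278165 = 2.00216 m along the plane.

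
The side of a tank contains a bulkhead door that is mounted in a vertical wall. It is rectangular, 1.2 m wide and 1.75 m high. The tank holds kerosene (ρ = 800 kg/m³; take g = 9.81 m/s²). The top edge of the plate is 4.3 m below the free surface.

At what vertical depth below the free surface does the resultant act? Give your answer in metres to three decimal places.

γ = ρg = 800 × 9.81 / 1000 = 7.848 kN/m³.
The centroid lies 1.75/2 = 0.875 m below the top edge, so the centroid depth is h_c = 4.3 + 0.875 = 5.175 m.
A = 1.2 × 1.75 = 2.1 m².
Resultant F = γ·h_c·A = 7.848 × 5.175 × 2.1 = 85.2881 kN.
I_c = b·h³/12 = 1.2 × 1.75³/12 = 0.535937 m⁴.
Centre of pressure: y_p = y_c + I_c/(y_c·A) = 5.175 + 0.535937/(5.175 × 2.1) = 5.175 + 0.0493156 = 5.22432 m along the plane.

h_p = 5.224 m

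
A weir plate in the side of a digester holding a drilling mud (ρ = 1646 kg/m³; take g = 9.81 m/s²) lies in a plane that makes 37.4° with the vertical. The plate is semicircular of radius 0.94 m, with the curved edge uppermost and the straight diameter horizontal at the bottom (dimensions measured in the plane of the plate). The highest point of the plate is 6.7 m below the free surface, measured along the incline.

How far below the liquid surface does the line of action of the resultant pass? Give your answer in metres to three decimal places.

γ = ρg = 1646 × 9.81 / 1000 = 16.14726 kN/m³.
The plate makes 37.4° with the vertical, i.e. θ = 90° − 37.4° = 52.6° to the horizontal. Measuring y along the incline from the free-surface line, vertical depth h = y·sinθ with sinθ = 0.794415.
The centroid lies 4r/(3π) = 0.398948 m above the diameter, so r − 4r/(3π) = 0.94 − 0.398948 = 0.541052 m below the topmost point, so y_c = 6.7 + 0.541052 = 7.24105 m and h_c = 7.24105 × 0.794415 = 5.7524 m.
A = πr²/2 = π × 0.94²/2 = 1.38796 m².
Resultant F = γ·h_c·A = 16.14726 × 5.7524 × 1.38796 = 128.921 kN.
I_c = (π/8 − 8/(9π))·r⁴ = 0.109757 × 0.94⁴ = 0.0856927 m⁴.
Centre of pressure: y_p = y_c + I_c/(y_c·A) = 7.24105 + 0.0856927/(7.24105 × 1.38796) = 7.24105 + 0.00852639 = 7.24958 m along the plane.
Vertically, h_p = y_p·sinθ = 7.24958 × 0.794415 = 5.75918 m.

h_p = 5.759 m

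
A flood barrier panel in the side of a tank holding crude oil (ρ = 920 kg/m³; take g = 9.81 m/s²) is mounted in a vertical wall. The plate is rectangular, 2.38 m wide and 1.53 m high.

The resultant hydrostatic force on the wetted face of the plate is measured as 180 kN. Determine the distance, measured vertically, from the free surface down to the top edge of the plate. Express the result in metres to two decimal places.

d_top ≈ 4.71 m

γ = ρg = 920 × 9.81 / 1000 = 9.0252 kN/m³.
A = 2.38 × 1.53 = 3.6414 m².
From F = γ·h_c·A, the centroid depth is h_c = 180/(9.0252 × 3.6414) = 5.47706 m.
The centroid lies 1.53/2 = 0.765 m below the top edge, so the top edge sits at h_top = 5.47706 − 0.765 = 4.71206 m below the surface.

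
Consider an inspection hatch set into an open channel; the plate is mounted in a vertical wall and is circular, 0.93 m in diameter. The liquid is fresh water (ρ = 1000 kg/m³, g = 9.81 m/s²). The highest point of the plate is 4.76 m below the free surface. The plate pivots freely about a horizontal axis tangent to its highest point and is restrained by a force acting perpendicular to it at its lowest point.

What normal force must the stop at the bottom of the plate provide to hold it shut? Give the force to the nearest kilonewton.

P ≈ 18 kN

γ = ρg = 1000 × 9.81 = 9810 N/m³ = 9.81 kN/m³.
The centroid is at the centre, 0.465 m below the top of the plate, so the centroid depth is h_c = 4.76 + 0.465 = 5.225 m.
A = π(0.465)² = 0.679291 m².
Resultant F = γ·h_c·A = 9.81 × 5.225 × 0.679291 = 34.8186 kN.
I_c = πr⁴/4 = π × 0.465⁴/4 = 0.0367199 m⁴.
Centre of pressure: y_p = y_c + I_c/(y_c·A) = 5.225 + 0.0367199/(5.225 × 0.679291) = 5.225 + 0.0103457 = 5.23535 m along the plane.
The resultant acts 0.465 + 0.0103457 = 0.475346 m (along the plate) below the hinge at the top edge, so the moment about the hinge is M = F × 0.475346 = 34.8186 × 0.475346 = 16.5509 kN·m.
A normal force at the bottom, 0.93 m from the hinge, must supply this moment: P = 16.5509/0.93 = 17.7967 kN.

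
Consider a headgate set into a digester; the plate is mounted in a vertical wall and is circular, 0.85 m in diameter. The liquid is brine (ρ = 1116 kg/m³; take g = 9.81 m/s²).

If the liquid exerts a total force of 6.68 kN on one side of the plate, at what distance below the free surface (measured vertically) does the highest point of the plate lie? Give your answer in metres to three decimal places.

γ = ρg = 1116 × 9.81 / 1000 = 10.94796 kN/m³.
A = π(0.425)² = 0.56745 m².
From F = γ·h_c·A, the centroid depth is h_c = 6.68/(10.94796 × 0.56745) = 1.07527 m.
The centroid is at the centre, 0.425 m below the top of the plate, so the highest point sits at h_top = 1.07527 − 0.425 = 0.65027 m below the surface.

d_top ≈ 0.650 m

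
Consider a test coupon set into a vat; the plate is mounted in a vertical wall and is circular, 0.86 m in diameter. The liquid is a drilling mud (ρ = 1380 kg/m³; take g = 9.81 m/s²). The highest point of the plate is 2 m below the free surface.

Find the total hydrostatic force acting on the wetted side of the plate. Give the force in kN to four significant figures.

γ = ρg = 1380 × 9.81 / 1000 = 13.5378 kN/m³.
The centroid is at the centre, 0.43 m below the top of the plate, so the centroid depth is h_c = 2 + 0.43 = 2.43 m.
A = π(0.43)² = 0.58088 m².
Resultant F = γ·h_c·A = 13.5378 × 2.43 × 0.58088 = 19.1091 kN.

F ≈ 19.11 kN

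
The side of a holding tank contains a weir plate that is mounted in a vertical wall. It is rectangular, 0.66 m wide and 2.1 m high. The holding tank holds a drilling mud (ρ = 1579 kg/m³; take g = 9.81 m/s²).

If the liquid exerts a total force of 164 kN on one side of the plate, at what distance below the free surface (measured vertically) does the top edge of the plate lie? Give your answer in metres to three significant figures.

γ = ρg = 1579 × 9.81 / 1000 = 15.48999 kN/m³.
A = 0.66 × 2.1 = 1.386 m².
From F = γ·h_c·A, the centroid depth is h_c = 164/(15.48999 × 1.386) = 7.63888 m.
The centroid lies 2.1/2 = 1.05 m below the top edge, so the top edge sits at h_top = 7.63888 − 1.05 = 6.58888 m below the surface.

d_top ≈ 6.59 m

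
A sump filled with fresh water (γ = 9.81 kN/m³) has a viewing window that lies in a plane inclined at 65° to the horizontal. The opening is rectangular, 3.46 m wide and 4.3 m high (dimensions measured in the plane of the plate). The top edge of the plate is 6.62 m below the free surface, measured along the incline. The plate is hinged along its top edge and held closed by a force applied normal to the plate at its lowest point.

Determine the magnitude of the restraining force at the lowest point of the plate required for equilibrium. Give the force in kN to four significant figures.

P ≈ 627.4 kN

γ = 9.81 kN/m³.
Let θ = 65° be the plate's angle to the horizontal; measure y along the incline from where the plane meets the free surface. Vertical depth h = y·sinθ with sinθ = 0.906308.
The centroid lies 4.3/2 = 2.15 m below the top edge, so y_c = 6.62 + 2.15 = 8.77 m and h_c = 8.77 × 0.906308 = 7.94832 m.
A = 3.46 × 4.3 = 14.878 m².
Resultant F = γ·h_c·A = 9.81 × 7.94832 × 14.878 = 1160.08 kN.
I_c = b·h³/12 = 3.46 × 4.3³/12 = 22.9245 m⁴.
Centre of pressure: y_p = y_c + I_c/(y_c·A) = 8.77 + 22.9245/(8.77 × 14.878) = 8.77 + 0.175694 = 8.94569 m along the plane.
The resultant acts 2.15 + 0.175694 = 2.32569 m (along the plate) below the hinge at the top edge, so the moment about the hinge is M = F × 2.32569 = 1160.08 × 2.32569 = 2697.99 kN·m.
A normal force at the bottom, 4.3 m from the hinge, must supply this moment: P = 2697.99/4.3 = 627.44 kN.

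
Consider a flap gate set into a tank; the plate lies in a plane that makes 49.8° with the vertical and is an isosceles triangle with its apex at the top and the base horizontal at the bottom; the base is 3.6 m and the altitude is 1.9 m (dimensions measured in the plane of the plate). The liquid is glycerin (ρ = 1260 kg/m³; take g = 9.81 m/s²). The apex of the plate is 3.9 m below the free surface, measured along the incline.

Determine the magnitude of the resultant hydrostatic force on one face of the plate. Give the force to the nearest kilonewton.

F ≈ 141 kN

γ = ρg = 1260 × 9.81 / 1000 = 12.3606 kN/m³.
The plate makes 49.8° with the vertical, i.e. θ = 90° − 49.8° = 40.2° to the horizontal. Measuring y along the incline from the free-surface line, vertical depth h = y·sinθ with sinθ = 0.645458.
With the apex up, the centroid sits 2h/3 = 2 × 1.9/3 = 1.26667 m below the apex, so y_c = 3.9 + 1.26667 = 5.16667 m and h_c = 5.16667 × 0.645458 = 3.33487 m.
A = ½ × 3.6 × 1.9 = 3.42 m².
Resultant F = γ·h_c·A = 12.3606 × 3.33487 × 3.42 = 140.976 kN.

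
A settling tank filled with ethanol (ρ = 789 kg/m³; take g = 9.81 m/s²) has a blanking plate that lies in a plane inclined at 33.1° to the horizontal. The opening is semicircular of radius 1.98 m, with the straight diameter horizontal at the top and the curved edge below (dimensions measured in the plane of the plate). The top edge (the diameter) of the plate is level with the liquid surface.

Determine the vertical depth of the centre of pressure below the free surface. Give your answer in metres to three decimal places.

h_p = 0.637 m

γ = ρg = 789 × 9.81 / 1000 = 7.74009 kN/m³.
Let θ = 33.1° be the plate's angle to the horizontal; measure y along the incline from where the plane meets the free surface. Vertical depth h = y·sinθ with sinθ = 0.546102.
The centroid of a semicircle lies 4r/(3π) = 0.840338 m from the diameter, here below the top edge, so y_c = 0.840338 m and h_c = 0.840338 × 0.546102 = 0.45891 m.
A = πr²/2 = π × 1.98²/2 = 6.15815 m².
Resultant F = γ·h_c·A = 7.74009 × 0.45891 × 6.15815 = 21.8738 kN.
I_c = (π/8 − 8/(9π))·r⁴ = 0.109757 × 1.98⁴ = 1.68691 m⁴.
Centre of pressure: y_p = y_c + I_c/(y_c·A) = 0.840338 + 1.68691/(0.840338 × 6.15815) = 0.840338 + 0.325978 = 1.16632 m along the plane.
Vertically, h_p = y_p·sinθ = 1.16632 × 0.546102 = 0.63693 m.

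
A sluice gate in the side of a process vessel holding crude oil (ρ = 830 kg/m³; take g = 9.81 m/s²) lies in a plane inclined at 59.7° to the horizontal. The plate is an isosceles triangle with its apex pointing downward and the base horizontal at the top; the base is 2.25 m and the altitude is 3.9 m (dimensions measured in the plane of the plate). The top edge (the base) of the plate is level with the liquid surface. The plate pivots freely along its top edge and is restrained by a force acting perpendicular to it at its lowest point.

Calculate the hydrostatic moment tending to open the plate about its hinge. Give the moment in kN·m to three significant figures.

γ = ρg = 830 × 9.81 / 1000 = 8.1423 kN/m³.
Let θ = 59.7° be the plate's angle to the horizontal; measure y along the incline from where the plane meets the free surface. Vertical depth h = y·sinθ with sinθ = 0.863396.
With the apex down, the centroid sits h/3 = 3.9/3 = 1.3 m below the base (the top edge), so y_c = 1.3 m and h_c = 1.3 × 0.863396 = 1.12241 m.
A = ½ × 2.25 × 3.9 = 4.3875 m².
Resultant F = γ·h_c·A = 8.1423 × 1.12241 × 4.3875 = 40.0974 kN.
I_c = b·h³/36 = 2.25 × 3.9³/36 = 3.70744 m⁴.
Centre of pressure: y_p = y_c + I_c/(y_c·A) = 1.3 + 3.70744/(1.3 × 4.3875) = 1.3 + 0.65 = 1.95 m along the plane.
The resultant acts 1.3 + 0.65 = 1.95 m (along the plate) below the hinge at the top edge, so the moment about the hinge is M = F × 1.95 = 40.0974 × 1.95 = 78.1899 kN·m.

M ≈ 78.2 kN·m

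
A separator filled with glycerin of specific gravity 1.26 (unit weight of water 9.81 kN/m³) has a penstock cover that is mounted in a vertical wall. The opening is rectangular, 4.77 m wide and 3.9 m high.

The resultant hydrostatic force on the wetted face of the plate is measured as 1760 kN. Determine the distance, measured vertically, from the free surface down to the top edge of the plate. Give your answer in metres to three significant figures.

d_top ≈ 5.70 m

γ = 1.26 × 9.81 = 12.3606 kN/m³.
A = 4.77 × 3.9 = 18.603 m².
From F = γ·h_c·A, the centroid depth is h_c = 1760/(12.3606 × 18.603) = 7.65403 m.
The centroid lies 3.9/2 = 1.95 m below the top edge, so the top edge sits at h_top = 7.65403 − 1.95 = 5.70403 m below the surface.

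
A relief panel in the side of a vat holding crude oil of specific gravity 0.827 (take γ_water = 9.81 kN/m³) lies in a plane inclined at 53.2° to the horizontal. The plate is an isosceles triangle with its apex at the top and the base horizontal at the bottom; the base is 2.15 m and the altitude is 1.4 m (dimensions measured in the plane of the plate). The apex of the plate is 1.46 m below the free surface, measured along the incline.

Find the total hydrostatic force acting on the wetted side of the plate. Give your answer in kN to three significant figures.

γ = 0.827 × 9.81 = 8.11287 kN/m³.
Let θ = 53.2° be the plate's angle to the horizontal; measure y along the incline from where the plane meets the free surface. Vertical depth h = y·sinθ with sinθ = 0.800731.
With the apex up, the centroid sits 2h/3 = 2 × 1.4/3 = 0.933333 m below the apex, so y_c = 1.46 + 0.933333 = 2.39333 m and h_c = 2.39333 × 0.800731 = 1.91641 m.
A = ½ × 2.15 × 1.4 = 1.505 m².
Resultant F = γ·h_c·A = 8.11287 × 1.91641 × 1.505 = 23.3991 kN.

F ≈ 23.4 kN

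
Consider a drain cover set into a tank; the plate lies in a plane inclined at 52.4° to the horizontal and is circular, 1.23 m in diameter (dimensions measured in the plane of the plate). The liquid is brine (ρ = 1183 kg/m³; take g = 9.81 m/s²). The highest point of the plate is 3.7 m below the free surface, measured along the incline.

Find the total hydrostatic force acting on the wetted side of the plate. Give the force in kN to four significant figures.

F ≈ 47.14 kN

γ = ρg = 1183 × 9.81 / 1000 = 11.60523 kN/m³.
Let θ = 52.4° be the plate's angle to the horizontal; measure y along the incline from where the plane meets the free surface. Vertical depth h = y·sinθ with sinθ = 0.792290.
The centroid is at the centre, 0.615 m below the top of the plate, so y_c = 3.7 + 0.615 = 4.315 m and h_c = 4.315 × 0.792290 = 3.41873 m.
A = π(0.615)² = 1.18823 m².
Resultant F = γ·h_c·A = 11.60523 × 3.41873 × 1.18823 = 47.1432 kN.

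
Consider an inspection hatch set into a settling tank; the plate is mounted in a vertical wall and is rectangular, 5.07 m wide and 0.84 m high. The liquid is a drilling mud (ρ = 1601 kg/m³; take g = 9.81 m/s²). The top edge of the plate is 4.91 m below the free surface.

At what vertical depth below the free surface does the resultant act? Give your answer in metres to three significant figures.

γ = ρg = 1601 × 9.81 / 1000 = 15.70581 kN/m³.
The centroid lies 0.84/2 = 0.42 m below the top edge, so the centroid depth is h_c = 4.91 + 0.42 = 5.33 m.
A = 5.07 × 0.84 = 4.2588 m².
Resultant F = γ·h_c·A = 15.70581 × 5.33 × 4.2588 = 356.513 kN.
I_c = b·h³/12 = 5.07 × 0.84³/12 = 0.250417 m⁴.
Centre of pressure: y_p = y_c + I_c/(y_c·A) = 5.33 + 0.250417/(5.33 × 4.2588) = 5.33 + 0.0110319 = 5.34103 m along the plane.

h_p = 5.34 m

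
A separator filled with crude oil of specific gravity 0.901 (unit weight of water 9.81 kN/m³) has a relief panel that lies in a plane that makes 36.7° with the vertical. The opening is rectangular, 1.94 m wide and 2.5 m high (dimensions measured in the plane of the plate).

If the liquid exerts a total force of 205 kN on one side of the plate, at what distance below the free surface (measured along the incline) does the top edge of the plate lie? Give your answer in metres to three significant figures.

y_top ≈ 4.71 m

γ = 0.901 × 9.81 = 8.83881 kN/m³.
A = 1.94 × 2.5 = 4.85 m².
From F = γ·h_c·A, the centroid depth is h_c = 205/(8.83881 × 4.85) = 4.7821 m.
The plate makes 36.7° with the vertical, i.e. θ = 90° − 36.7° = 53.3° to the horizontal. Measuring y along the incline from the free-surface line, vertical depth h = y·sinθ with sinθ = 0.801776.
Along the incline, y_c = h_c/sinθ = 4.7821/0.801776 = 5.96438 m.
The centroid lies 2.5/2 = 1.25 m below the top edge, so the top edge sits at y_top = 5.96438 − 1.25 = 4.71438 m along the incline.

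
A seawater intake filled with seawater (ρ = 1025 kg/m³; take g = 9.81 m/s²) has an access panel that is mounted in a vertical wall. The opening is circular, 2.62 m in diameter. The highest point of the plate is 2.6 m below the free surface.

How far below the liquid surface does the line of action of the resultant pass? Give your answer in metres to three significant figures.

γ = ρg = 1025 × 9.81 / 1000 = 10.05525 kN/m³.
The centroid is at the centre, 1.31 m below the top of the plate, so the centroid depth is h_c = 2.6 + 1.31 = 3.91 m.
A = π(1.31)² = 5.39129 m².
Resultant F = γ·h_c·A = 10.05525 × 3.91 × 5.39129 = 211.964 kN.
I_c = πr⁴/4 = π × 1.31⁴/4 = 2.313 m⁴.
Centre of pressure: y_p = y_c + I_c/(y_c·A) = 3.91 + 2.313/(3.91 × 5.39129) = 3.91 + 0.109725 = 4.01973 m along the plane.

h_p = 4.02 m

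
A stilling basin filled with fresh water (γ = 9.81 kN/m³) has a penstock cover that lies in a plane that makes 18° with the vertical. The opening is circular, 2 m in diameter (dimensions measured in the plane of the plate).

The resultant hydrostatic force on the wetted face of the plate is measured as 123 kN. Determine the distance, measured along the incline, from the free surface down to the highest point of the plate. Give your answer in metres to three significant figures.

γ = 9.81 kN/m³.
A = π(1)² = 3.14159 m².
From F = γ·h_c·A, the centroid depth is h_c = 123/(9.81 × 3.14159) = 3.99104 m.
The plate makes 18° with the vertical, i.e. θ = 90° − 18° = 72° to the horizontal. Measuring y along the incline from the free-surface line, vertical depth h = y·sinθ with sinθ = 0.951057.
Along the incline, y_c = h_c/sinθ = 3.99104/0.951057 = 4.19643 m.
The centroid is at the centre, 1 m below the top of the plate, so the highest point sits at y_top = 4.19643 − 1 = 3.19643 m along the incline.

y_top ≈ 3.20 m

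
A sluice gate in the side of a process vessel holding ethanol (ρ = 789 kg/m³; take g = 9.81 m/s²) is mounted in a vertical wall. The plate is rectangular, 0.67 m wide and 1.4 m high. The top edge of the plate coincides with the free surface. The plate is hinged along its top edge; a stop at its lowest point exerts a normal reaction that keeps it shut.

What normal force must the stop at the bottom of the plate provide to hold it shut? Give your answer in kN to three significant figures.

γ = ρg = 789 × 9.81 / 1000 = 7.74009 kN/m³.
The centroid lies 1.4/2 = 0.7 m below the top edge, so the centroid depth is h_c = 0.7 m.
A = 0.67 × 1.4 = 0.938 m².
Resultant F = γ·h_c·A = 7.74009 × 0.7 × 0.938 = 5.08214 kN.
I_c = b·h³/12 = 0.67 × 1.4³/12 = 0.153207 m⁴.
Centre of pressure: y_p = y_c + I_c/(y_c·A) = 0.7 + 0.153207/(0.7 × 0.938) = 0.7 + 0.233334 = 0.933334 m along the plane.
The resultant acts 0.7 + 0.233334 = 0.933334 m (along the plate) below the hinge at the top edge, so the moment about the hinge is M = F × 0.933334 = 5.08214 × 0.933334 = 4.74333 kN·m.
A normal force at the bottom, 1.4 m from the hinge, must supply this moment: P = 4.74333/1.4 = 3.38809 kN.

P ≈ 3.39 kN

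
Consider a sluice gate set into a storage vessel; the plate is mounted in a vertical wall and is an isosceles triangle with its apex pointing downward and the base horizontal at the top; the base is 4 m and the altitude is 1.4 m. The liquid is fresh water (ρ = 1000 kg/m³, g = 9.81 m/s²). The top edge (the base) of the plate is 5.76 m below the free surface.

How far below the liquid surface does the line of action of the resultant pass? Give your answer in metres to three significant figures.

γ = ρg = 1000 × 9.81 = 9810 N/m³ = 9.81 kN/m³.
With the apex down, the centroid sits h/3 = 1.4/3 = 0.466667 m below the base (the top edge), so the centroid depth is h_c = 5.76 + 0.466667 = 6.22667 m.
A = ½ × 4 × 1.4 = 2.8 m².
Resultant F = γ·h_c·A = 9.81 × 6.22667 × 2.8 = 171.034 kN.
I_c = b·h³/36 = 4 × 1.4³/36 = 0.304889 m⁴.
Centre of pressure: y_p = y_c + I_c/(y_c·A) = 6.22667 + 0.304889/(6.22667 × 2.8) = 6.22667 + 0.0174875 = 6.24416 m along the plane.

h_p = 6.24 m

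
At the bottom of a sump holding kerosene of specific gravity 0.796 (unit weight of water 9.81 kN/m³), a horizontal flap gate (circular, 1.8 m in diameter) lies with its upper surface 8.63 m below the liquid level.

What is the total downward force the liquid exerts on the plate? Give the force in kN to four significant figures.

γ = 0.796 × 9.81 = 7.80876 kN/m³.
The plate is horizontal, so pressure is uniform at p = γ·h = 7.80876 × 8.63 = 67.3896 kN/m².
A = π(0.9)² = 2.54469 m².
F = p·A = 67.3896 × 2.54469 = 171.486 kN.

F ≈ 171.5 kN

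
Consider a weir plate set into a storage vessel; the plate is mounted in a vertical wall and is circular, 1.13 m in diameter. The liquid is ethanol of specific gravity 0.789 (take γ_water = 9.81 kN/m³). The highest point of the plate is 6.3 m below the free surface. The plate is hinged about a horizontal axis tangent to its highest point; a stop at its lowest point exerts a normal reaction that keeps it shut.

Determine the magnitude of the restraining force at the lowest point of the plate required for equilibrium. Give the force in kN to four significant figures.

P ≈ 27.19 kN

γ = 0.789 × 9.81 = 7.74009 kN/m³.
The centroid is at the centre, 0.565 m below the top of the plate, so the centroid depth is h_c = 6.3 + 0.565 = 6.865 m.
A = π(0.565)² = 1.00287 m².
Resultant F = γ·h_c·A = 7.74009 × 6.865 × 1.00287 = 53.2882 kN.
I_c = πr⁴/4 = π × 0.565⁴/4 = 0.0800357 m⁴.
Centre of pressure: y_p = y_c + I_c/(y_c·A) = 6.865 + 0.0800357/(6.865 × 1.00287) = 6.865 + 0.0116252 = 6.87663 m along the plane.
The resultant acts 0.565 + 0.0116252 = 0.576625 m (along the plate) below the hinge at the top edge, so the moment about the hinge is M = F × 0.576625 = 53.2882 × 0.576625 = 30.7273 kN·m.
A normal force at the bottom, 1.13 m from the hinge, must supply this moment: P = 30.7273/1.13 = 27.1923 kN.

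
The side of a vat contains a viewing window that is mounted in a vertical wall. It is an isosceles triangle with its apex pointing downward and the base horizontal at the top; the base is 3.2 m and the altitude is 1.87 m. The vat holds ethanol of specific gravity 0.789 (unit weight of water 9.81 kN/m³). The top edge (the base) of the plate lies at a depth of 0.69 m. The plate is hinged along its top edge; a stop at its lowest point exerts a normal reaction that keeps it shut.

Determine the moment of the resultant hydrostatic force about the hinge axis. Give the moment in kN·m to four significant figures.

M ≈ 23.46 kN·m

γ = 0.789 × 9.81 = 7.74009 kN/m³.
With the apex down, the centroid sits h/3 = 1.87/3 = 0.623333 m below the base (the top edge), so the centroid depth is h_c = 0.69 + 0.623333 = 1.31333 m.
A = ½ × 3.2 × 1.87 = 2.992 m².
Resultant F = γ·h_c·A = 7.74009 × 1.31333 × 2.992 = 30.4146 kN.
I_c = b·h³/36 = 3.2 × 1.87³/36 = 0.581262 m⁴.
Centre of pressure: y_p = y_c + I_c/(y_c·A) = 1.31333 + 0.581262/(1.31333 × 2.992) = 1.31333 + 0.147923 = 1.46125 m along the plane.
The resultant acts 0.623333 + 0.147923 = 0.771256 m (along the plate) below the hinge at the top edge, so the moment about the hinge is M = F × 0.771256 = 30.4146 × 0.771256 = 23.4574 kN·m.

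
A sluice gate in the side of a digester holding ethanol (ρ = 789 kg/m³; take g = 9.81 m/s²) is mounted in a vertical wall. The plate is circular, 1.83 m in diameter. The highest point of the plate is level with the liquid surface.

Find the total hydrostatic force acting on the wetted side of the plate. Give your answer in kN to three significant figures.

F ≈ 18.6 kN

γ = ρg = 789 × 9.81 / 1000 = 7.74009 kN/m³.
The centroid is at the centre, 0.915 m below the top of the plate, so the centroid depth is h_c = 0.915 m.
A = π(0.915)² = 2.63022 m².
Resultant F = γ·h_c·A = 7.74009 × 0.915 × 2.63022 = 18.6277 kN.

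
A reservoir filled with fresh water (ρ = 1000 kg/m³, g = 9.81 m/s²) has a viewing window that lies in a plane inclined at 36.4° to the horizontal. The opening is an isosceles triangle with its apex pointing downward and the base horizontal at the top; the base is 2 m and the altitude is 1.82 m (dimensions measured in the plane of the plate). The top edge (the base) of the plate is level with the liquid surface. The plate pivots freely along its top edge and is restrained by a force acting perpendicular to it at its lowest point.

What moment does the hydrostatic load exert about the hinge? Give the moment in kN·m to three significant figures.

M ≈ 5.85 kN·m

γ = ρg = 1000 × 9.81 = 9810 N/m³ = 9.81 kN/m³.
Let θ = 36.4° be the plate's angle to the horizontal; measure y along the incline from where the plane meets the free surface. Vertical depth h = y·sinθ with sinθ = 0.593419.
With the apex down, the centroid sits h/3 = 1.82/3 = 0.606667 m below the base (the top edge), so y_c = 0.606667 m and h_c = 0.606667 × 0.593419 = 0.360008 m.
A = ½ × 2 × 1.82 = 1.82 m².
Resultant F = γ·h_c·A = 9.81 × 0.360008 × 1.82 = 6.42765 kN.
I_c = b·h³/36 = 2 × 1.82³/36 = 0.33492 m⁴.
Centre of pressure: y_p = y_c + I_c/(y_c·A) = 0.606667 + 0.33492/(0.606667 × 1.82) = 0.606667 + 0.303333 = 0.91 m along the plane.
The resultant acts 0.606667 + 0.303333 = 0.91 m (along the plate) below the hinge at the top edge, so the moment about the hinge is M = F × 0.91 = 6.42765 × 0.91 = 5.84916 kN·m.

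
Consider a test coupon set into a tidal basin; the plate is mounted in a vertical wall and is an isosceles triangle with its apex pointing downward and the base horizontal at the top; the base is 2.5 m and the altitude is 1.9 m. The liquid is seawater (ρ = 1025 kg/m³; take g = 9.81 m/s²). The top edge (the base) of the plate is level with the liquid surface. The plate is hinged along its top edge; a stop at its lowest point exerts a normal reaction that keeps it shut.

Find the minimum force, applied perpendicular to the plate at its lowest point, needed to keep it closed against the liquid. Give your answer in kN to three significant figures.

γ = ρg = 1025 × 9.81 / 1000 = 10.05525 kN/m³.
With the apex down, the centroid sits h/3 = 1.9/3 = 0.633333 m below the base (the top edge), so the centroid depth is h_c = 0.633333 m.
A = ½ × 2.5 × 1.9 = 2.375 m².
Resultant F = γ·h_c·A = 10.05525 × 0.633333 × 2.375 = 15.1248 kN.
I_c = b·h³/36 = 2.5 × 1.9³/36 = 0.476319 m⁴.
Centre of pressure: y_p = y_c + I_c/(y_c·A) = 0.633333 + 0.476319/(0.633333 × 2.375) = 0.633333 + 0.316667 = 0.95 m along the plane.
The resultant acts 0.633333 + 0.316667 = 0.95 m (along the plate) below the hinge at the top edge, so the moment about the hinge is M = F × 0.95 = 15.1248 × 0.95 = 14.3686 kN·m.
A normal force at the bottom, 1.9 m from the hinge, must supply this moment: P = 14.3686/1.9 = 7.56242 kN.

P ≈ 7.56 kN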